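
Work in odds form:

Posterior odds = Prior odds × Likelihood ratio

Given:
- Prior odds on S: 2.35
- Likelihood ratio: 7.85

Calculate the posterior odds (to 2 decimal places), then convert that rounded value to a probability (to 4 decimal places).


Step 1: Calculate posterior odds
Posterior odds = Prior odds × LR
               = 2.35 × 7.85
               = 18.45

Step 2: Convert to probability
P(S|E) = Posterior odds / (1 + Posterior odds)
       = 18.45 / (1 + 18.45)
       = 18.45 / 19.45
       = 0.9486

The evidence increased P(S) from 0.7015 to 0.9486.


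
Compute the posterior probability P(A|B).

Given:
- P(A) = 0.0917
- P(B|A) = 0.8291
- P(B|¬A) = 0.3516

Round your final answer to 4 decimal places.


Bayes' theorem: P(A|B) = P(B|A) × P(A) / P(B)

Step 1: Calculate P(B) using law of total probability
P(B) = P(B|A)P(A) + P(B|¬A)P(¬A)
     = 0.8291 × 0.0917 + 0.3516 × 0.9083
     = 0.07602847 + 0.31935828
     = 0.39538675

Step 2: Apply Bayes' theorem
P(A|B) = P(B|A) × P(A) / P(B)
       = 0.07602847 / 0.39538675
       = 0.1923


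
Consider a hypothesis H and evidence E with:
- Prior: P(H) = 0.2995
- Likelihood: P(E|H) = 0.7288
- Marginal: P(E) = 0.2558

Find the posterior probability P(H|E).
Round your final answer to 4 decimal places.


Using Bayes' theorem:

P(H|E) = P(E|H) × P(H) / P(E)
       = 0.7288 × 0.2995 / 0.2558
       = 0.21827560 / 0.2558
       = 0.8533

The evidence strengthens our belief in H.
Prior: 0.2995 → Posterior: 0.8533


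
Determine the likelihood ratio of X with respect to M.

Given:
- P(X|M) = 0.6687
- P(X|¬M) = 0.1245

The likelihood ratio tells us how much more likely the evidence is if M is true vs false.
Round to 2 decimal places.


Likelihood Ratio (LR) = P(X|M) / P(X|¬M)

LR = 0.6687 / 0.1245
   = 5.37

The evidence is 5.37 times more likely if M is true than if M is false.
LR > 1, so observing X raises the odds in favor of M.


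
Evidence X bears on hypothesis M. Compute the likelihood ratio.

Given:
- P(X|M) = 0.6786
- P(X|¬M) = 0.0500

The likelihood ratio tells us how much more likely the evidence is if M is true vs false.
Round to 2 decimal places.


Likelihood Ratio (LR) = P(X|M) / P(X|¬M)

LR = 0.6786 / 0.0500
   = 13.57

The evidence is 13.57 times more likely if M is true than if M is false.
LR > 1, so observing X raises the odds in favor of M.


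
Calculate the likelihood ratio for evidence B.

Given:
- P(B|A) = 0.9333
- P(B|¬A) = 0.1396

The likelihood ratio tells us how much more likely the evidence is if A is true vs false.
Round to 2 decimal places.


Likelihood Ratio (LR) = P(B|A) / P(B|¬A)

LR = 0.9333 / 0.1396
   = 6.69

The evidence is 6.69 times more likely if A is true than if A is false.
LR > 1, so observing B raises the odds in favor of A.


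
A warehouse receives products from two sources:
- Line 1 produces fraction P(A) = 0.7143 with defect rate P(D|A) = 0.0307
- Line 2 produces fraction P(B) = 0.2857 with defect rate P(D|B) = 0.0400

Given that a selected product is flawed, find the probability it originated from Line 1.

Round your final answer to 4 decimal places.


Let A = from Line 1, D = flawed

Given:
- P(A) = 0.7143, P(B) = 0.2857
- P(D|A) = 0.0307, P(D|B) = 0.0400

Step 1: Find P(D)
P(D) = P(D|A)P(A) + P(D|B)P(B)
     = 0.0307 × 0.7143 + 0.0400 × 0.2857
     = 0.02192901 + 0.01142800
     = 0.03335701

Step 2: Apply Bayes' theorem
P(A|D) = P(D|A)P(A) / P(D)
       = 0.02192901 / 0.03335701
       = 0.6574


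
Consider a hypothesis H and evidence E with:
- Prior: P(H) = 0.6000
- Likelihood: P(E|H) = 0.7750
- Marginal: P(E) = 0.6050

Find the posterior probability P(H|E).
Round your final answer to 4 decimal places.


Using Bayes' theorem:

P(H|E) = P(E|H) × P(H) / P(E)
       = 0.7750 × 0.6000 / 0.6050
       = 0.46500000 / 0.6050
       = 0.7686

The evidence strengthens our belief in H.
Prior: 0.6000 → Posterior: 0.7686


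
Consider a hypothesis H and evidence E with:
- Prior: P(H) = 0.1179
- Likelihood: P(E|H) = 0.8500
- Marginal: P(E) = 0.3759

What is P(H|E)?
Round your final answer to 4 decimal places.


Using Bayes' theorem:

P(H|E) = P(E|H) × P(H) / P(E)
       = 0.8500 × 0.1179 / 0.3759
       = 0.10021500 / 0.3759
       = 0.2666

The evidence strengthens our belief in H.
Prior: 0.1179 → Posterior: 0.2666


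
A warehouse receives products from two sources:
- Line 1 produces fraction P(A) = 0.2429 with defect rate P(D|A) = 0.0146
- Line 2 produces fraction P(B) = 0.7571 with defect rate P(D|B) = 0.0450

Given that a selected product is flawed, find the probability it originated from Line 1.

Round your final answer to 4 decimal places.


Let A = from Line 1, D = flawed

Given:
- P(A) = 0.2429, P(B) = 0.7571
- P(D|A) = 0.0146, P(D|B) = 0.0450

Step 1: Find P(D)
P(D) = P(D|A)P(A) + P(D|B)P(B)
     = 0.0146 × 0.2429 + 0.0450 × 0.7571
     = 0.00354634 + 0.03406950
     = 0.03761584

Step 2: Apply Bayes' theorem
P(A|D) = P(D|A)P(A) / P(D)
       = 0.00354634 / 0.03761584
       = 0.0943


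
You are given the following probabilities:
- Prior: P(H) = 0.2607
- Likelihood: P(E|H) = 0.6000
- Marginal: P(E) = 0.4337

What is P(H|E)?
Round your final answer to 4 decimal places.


Using Bayes' theorem:

P(H|E) = P(E|H) × P(H) / P(E)
       = 0.6000 × 0.2607 / 0.4337
       = 0.15642000 / 0.4337
       = 0.3607

The evidence strengthens our belief in H.
Prior: 0.2607 → Posterior: 0.3607


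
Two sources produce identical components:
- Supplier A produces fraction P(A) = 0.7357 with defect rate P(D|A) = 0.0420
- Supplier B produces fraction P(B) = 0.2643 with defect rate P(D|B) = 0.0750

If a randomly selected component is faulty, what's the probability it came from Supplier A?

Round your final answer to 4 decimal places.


Let A = from Supplier A, D = faulty

Given:
- P(A) = 0.7357, P(B) = 0.2643
- P(D|A) = 0.0420, P(D|B) = 0.0750

Step 1: Find P(D)
P(D) = P(D|A)P(A) + P(D|B)P(B)
     = 0.0420 × 0.7357 + 0.0750 × 0.2643
     = 0.03089940 + 0.01982250
     = 0.05072190

Step 2: Apply Bayes' theorem
P(A|D) = P(D|A)P(A) / P(D)
       = 0.03089940 / 0.05072190
       = 0.6092


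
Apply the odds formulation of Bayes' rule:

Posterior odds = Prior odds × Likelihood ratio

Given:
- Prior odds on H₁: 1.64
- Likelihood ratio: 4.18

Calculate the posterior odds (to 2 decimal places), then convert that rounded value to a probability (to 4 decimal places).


Step 1: Calculate posterior odds
Posterior odds = Prior odds × LR
               = 1.64 × 4.18
               = 6.86

Step 2: Convert to probability
P(H₁|E) = Posterior odds / (1 + Posterior odds)
       = 6.86 / (1 + 6.86)
       = 6.86 / 7.86
       = 0.8728

The evidence increased P(H₁) from 0.6212 to 0.8728.


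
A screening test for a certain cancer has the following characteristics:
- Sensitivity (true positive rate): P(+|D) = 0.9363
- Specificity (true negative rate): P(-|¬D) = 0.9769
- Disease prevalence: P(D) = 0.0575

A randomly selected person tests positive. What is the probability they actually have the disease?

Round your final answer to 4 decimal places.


Let D = has disease, + = positive test

Given:
- P(D) = 0.0575 (prevalence)
- P(+|D) = 0.9363 (sensitivity)
- P(-|¬D) = 0.9769 (specificity)
- P(+|¬D) = 0.0231 (false positive rate = 1 - specificity)

Step 1: Find P(+)
P(+) = P(+|D)P(D) + P(+|¬D)P(¬D)
     = 0.9363 × 0.0575 + 0.0231 × 0.9425
     = 0.05383725 + 0.02177175
     = 0.07560900

Step 2: Apply Bayes' theorem for P(D|+)
P(D|+) = P(+|D)P(D) / P(+)
       = 0.05383725 / 0.07560900
       = 0.7120


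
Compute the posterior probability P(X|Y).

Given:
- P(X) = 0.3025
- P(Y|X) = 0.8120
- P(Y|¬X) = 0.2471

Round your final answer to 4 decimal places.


Bayes' theorem: P(X|Y) = P(Y|X) × P(X) / P(Y)

Step 1: Calculate P(Y) using law of total probability
P(Y) = P(Y|X)P(X) + P(Y|¬X)P(¬X)
     = 0.8120 × 0.3025 + 0.2471 × 0.6975
     = 0.24563000 + 0.17235225
     = 0.41798225

Step 2: Apply Bayes' theorem
P(X|Y) = P(Y|X) × P(X) / P(Y)
       = 0.24563000 / 0.41798225
       = 0.5877


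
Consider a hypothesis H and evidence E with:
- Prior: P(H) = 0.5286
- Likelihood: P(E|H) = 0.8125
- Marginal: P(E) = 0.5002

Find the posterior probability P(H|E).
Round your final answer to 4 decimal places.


Using Bayes' theorem:

P(H|E) = P(E|H) × P(H) / P(E)
       = 0.8125 × 0.5286 / 0.5002
       = 0.42948750 / 0.5002
       = 0.8586

The evidence strengthens our belief in H.
Prior: 0.5286 → Posterior: 0.8586


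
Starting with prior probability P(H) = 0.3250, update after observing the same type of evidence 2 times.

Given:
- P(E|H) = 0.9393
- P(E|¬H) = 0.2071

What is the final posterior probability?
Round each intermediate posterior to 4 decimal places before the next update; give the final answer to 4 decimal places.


Sequential Bayesian updating:

Initial prior: P(H) = 0.3250

Update 1:
  P(E) = 0.9393 × 0.3250 + 0.2071 × 0.6750 = 0.30527250 + 0.13979250 = 0.44506500
  P(H|E) = 0.30527250 / 0.44506500 = 0.6859

Update 2:
  P(E) = 0.9393 × 0.6859 + 0.2071 × 0.3141 = 0.64426587 + 0.06505011 = 0.70931598
  P(H|E) = 0.64426587 / 0.70931598 = 0.9083

Final posterior: 0.9083


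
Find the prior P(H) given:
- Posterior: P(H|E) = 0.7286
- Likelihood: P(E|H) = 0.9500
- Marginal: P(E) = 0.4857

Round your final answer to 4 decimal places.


From Bayes' theorem: P(H|E) = P(E|H) × P(H) / P(E)

Rearranging for P(H):
P(H) = P(H|E) × P(E) / P(E|H)
     = 0.7286 × 0.4857 / 0.9500
     = 0.35388102 / 0.9500
     = 0.3725


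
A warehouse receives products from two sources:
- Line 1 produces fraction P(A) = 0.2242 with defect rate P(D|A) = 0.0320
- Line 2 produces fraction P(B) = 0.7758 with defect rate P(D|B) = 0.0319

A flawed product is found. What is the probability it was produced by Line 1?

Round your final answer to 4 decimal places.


Let A = from Line 1, D = flawed

Given:
- P(A) = 0.2242, P(B) = 0.7758
- P(D|A) = 0.0320, P(D|B) = 0.0319

Step 1: Find P(D)
P(D) = P(D|A)P(A) + P(D|B)P(B)
     = 0.0320 × 0.2242 + 0.0319 × 0.7758
     = 0.00717440 + 0.02474802
     = 0.03192242

Step 2: Apply Bayes' theorem
P(A|D) = P(D|A)P(A) / P(D)
       = 0.00717440 / 0.03192242
       = 0.2247


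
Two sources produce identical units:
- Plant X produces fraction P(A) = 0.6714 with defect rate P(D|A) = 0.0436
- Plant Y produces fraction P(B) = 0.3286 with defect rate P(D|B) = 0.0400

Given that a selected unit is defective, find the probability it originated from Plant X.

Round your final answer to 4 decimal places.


Let A = from Plant X, D = defective

Given:
- P(A) = 0.6714, P(B) = 0.3286
- P(D|A) = 0.0436, P(D|B) = 0.0400

Step 1: Find P(D)
P(D) = P(D|A)P(A) + P(D|B)P(B)
     = 0.0436 × 0.6714 + 0.0400 × 0.3286
     = 0.02927304 + 0.01314400
     = 0.04241704

Step 2: Apply Bayes' theorem
P(A|D) = P(D|A)P(A) / P(D)
       = 0.02927304 / 0.04241704
       = 0.6901


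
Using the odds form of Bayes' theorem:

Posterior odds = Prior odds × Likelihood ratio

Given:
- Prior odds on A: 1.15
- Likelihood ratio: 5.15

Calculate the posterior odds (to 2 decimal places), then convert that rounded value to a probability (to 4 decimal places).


Step 1: Calculate posterior odds
Posterior odds = Prior odds × LR
               = 1.15 × 5.15
               = 5.92

Step 2: Convert to probability
P(A|E) = Posterior odds / (1 + Posterior odds)
       = 5.92 / (1 + 5.92)
       = 5.92 / 6.92
       = 0.8555

The evidence increased P(A) from 0.5349 to 0.8555.


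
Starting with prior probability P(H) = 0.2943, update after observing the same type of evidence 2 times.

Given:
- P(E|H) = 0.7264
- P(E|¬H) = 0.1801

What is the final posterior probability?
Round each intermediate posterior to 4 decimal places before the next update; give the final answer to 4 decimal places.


Sequential Bayesian updating:

Initial prior: P(H) = 0.2943

Update 1:
  P(E) = 0.7264 × 0.2943 + 0.1801 × 0.7057 = 0.21377952 + 0.12709657 = 0.34087609
  P(H|E) = 0.21377952 / 0.34087609 = 0.6271

Update 2:
  P(E) = 0.7264 × 0.6271 + 0.1801 × 0.3729 = 0.45552544 + 0.06715929 = 0.52268473
  P(H|E) = 0.45552544 / 0.52268473 = 0.8715

Final posterior: 0.8715


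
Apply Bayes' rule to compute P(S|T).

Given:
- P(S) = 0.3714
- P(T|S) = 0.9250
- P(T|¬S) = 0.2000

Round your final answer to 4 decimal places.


Bayes' theorem: P(S|T) = P(T|S) × P(S) / P(T)

Step 1: Calculate P(T) using law of total probability
P(T) = P(T|S)P(S) + P(T|¬S)P(¬S)
     = 0.9250 × 0.3714 + 0.2000 × 0.6286
     = 0.34354500 + 0.12572000
     = 0.46926500

Step 2: Apply Bayes' theorem
P(S|T) = P(T|S) × P(S) / P(T)
       = 0.34354500 / 0.46926500
       = 0.7321


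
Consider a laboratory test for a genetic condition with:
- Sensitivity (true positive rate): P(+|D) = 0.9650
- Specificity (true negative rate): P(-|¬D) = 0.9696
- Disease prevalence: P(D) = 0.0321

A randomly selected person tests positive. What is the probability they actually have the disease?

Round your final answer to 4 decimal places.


Let D = has disease, + = positive test

Given:
- P(D) = 0.0321 (prevalence)
- P(+|D) = 0.9650 (sensitivity)
- P(-|¬D) = 0.9696 (specificity)
- P(+|¬D) = 0.0304 (false positive rate = 1 - specificity)

Step 1: Find P(+)
P(+) = P(+|D)P(D) + P(+|¬D)P(¬D)
     = 0.9650 × 0.0321 + 0.0304 × 0.9679
     = 0.03097650 + 0.02942416
     = 0.06040066

Step 2: Apply Bayes' theorem for P(D|+)
P(D|+) = P(+|D)P(D) / P(+)
       = 0.03097650 / 0.06040066
       = 0.5129


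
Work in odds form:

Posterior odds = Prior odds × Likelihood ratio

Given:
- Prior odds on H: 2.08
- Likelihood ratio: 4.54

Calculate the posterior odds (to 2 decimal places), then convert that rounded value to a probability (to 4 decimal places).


Step 1: Calculate posterior odds
Posterior odds = Prior odds × LR
               = 2.08 × 4.54
               = 9.44

Step 2: Convert to probability
P(H|E) = Posterior odds / (1 + Posterior odds)
       = 9.44 / (1 + 9.44)
       = 9.44 / 10.44
       = 0.9042

The evidence increased P(H) from 0.6753 to 0.9042.


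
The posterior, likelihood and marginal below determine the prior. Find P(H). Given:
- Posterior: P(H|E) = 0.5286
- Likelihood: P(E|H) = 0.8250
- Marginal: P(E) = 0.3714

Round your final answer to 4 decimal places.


From Bayes' theorem: P(H|E) = P(E|H) × P(H) / P(E)

Rearranging for P(H):
P(H) = P(H|E) × P(E) / P(E|H)
     = 0.5286 × 0.3714 / 0.8250
     = 0.19632204 / 0.8250
     = 0.2380


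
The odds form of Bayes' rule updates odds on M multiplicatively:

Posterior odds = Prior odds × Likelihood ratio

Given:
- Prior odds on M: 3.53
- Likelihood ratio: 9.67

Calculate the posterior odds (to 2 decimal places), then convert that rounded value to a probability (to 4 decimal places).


Step 1: Calculate posterior odds
Posterior odds = Prior odds × LR
               = 3.53 × 9.67
               = 34.14

Step 2: Convert to probability
P(M|E) = Posterior odds / (1 + Posterior odds)
       = 34.14 / (1 + 34.14)
       = 34.14 / 35.14
       = 0.9715

The evidence increased P(M) from 0.7792 to 0.9715.


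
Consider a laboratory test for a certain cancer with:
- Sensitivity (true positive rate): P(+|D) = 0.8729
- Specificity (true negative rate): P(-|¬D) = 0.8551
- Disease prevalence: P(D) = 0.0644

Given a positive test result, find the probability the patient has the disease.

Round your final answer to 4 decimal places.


Let D = has disease, + = positive test

Given:
- P(D) = 0.0644 (prevalence)
- P(+|D) = 0.8729 (sensitivity)
- P(-|¬D) = 0.8551 (specificity)
- P(+|¬D) = 0.1449 (false positive rate = 1 - specificity)

Step 1: Find P(+)
P(+) = P(+|D)P(D) + P(+|¬D)P(¬D)
     = 0.8729 × 0.0644 + 0.1449 × 0.9356
     = 0.05621476 + 0.13556844
     = 0.19178320

Step 2: Apply Bayes' theorem for P(D|+)
P(D|+) = P(+|D)P(D) / P(+)
       = 0.05621476 / 0.19178320
       = 0.2931


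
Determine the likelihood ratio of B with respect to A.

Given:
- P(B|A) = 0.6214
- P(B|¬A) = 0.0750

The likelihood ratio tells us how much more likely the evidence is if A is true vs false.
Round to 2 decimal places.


Likelihood Ratio (LR) = P(B|A) / P(B|¬A)

LR = 0.6214 / 0.0750
   = 8.29

The evidence is 8.29 times more likely if A is true than if A is false.
Since LR > 1, the evidence supports A over ¬A.


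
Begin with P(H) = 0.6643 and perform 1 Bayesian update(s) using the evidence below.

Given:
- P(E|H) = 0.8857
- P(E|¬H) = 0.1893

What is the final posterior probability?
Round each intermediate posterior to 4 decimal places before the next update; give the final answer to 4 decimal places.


Sequential Bayesian updating:

Initial prior: P(H) = 0.6643

Update 1:
  P(E) = 0.8857 × 0.6643 + 0.1893 × 0.3357 = 0.58837051 + 0.06354801 = 0.65191852
  P(H|E) = 0.58837051 / 0.65191852 = 0.9025

Final posterior: 0.9025


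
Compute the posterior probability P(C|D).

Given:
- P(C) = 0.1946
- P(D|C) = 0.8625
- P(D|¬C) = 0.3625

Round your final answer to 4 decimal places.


Bayes' theorem: P(C|D) = P(D|C) × P(C) / P(D)

Step 1: Calculate P(D) using law of total probability
P(D) = P(D|C)P(C) + P(D|¬C)P(¬C)
     = 0.8625 × 0.1946 + 0.3625 × 0.8054
     = 0.16784250 + 0.29195750
     = 0.45980000

Step 2: Apply Bayes' theorem
P(C|D) = P(D|C) × P(C) / P(D)
       = 0.16784250 / 0.45980000
       = 0.3650


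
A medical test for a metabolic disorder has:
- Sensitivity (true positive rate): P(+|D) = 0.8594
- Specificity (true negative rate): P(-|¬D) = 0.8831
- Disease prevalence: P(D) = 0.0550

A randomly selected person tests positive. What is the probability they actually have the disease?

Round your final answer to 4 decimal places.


Let D = has disease, + = positive test

Given:
- P(D) = 0.0550 (prevalence)
- P(+|D) = 0.8594 (sensitivity)
- P(-|¬D) = 0.8831 (specificity)
- P(+|¬D) = 0.1169 (false positive rate = 1 - specificity)

Step 1: Find P(+)
P(+) = P(+|D)P(D) + P(+|¬D)P(¬D)
     = 0.8594 × 0.0550 + 0.1169 × 0.9450
     = 0.04726700 + 0.11047050
     = 0.15773750

Step 2: Apply Bayes' theorem for P(D|+)
P(D|+) = P(+|D)P(D) / P(+)
       = 0.04726700 / 0.15773750
       = 0.2997


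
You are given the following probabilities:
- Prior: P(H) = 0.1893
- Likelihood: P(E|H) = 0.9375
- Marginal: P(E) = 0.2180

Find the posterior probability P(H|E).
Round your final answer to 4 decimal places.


Using Bayes' theorem:

P(H|E) = P(E|H) × P(H) / P(E)
       = 0.9375 × 0.1893 / 0.2180
       = 0.17746875 / 0.2180
       = 0.8141

The evidence strengthens our belief in H.
Prior: 0.1893 → Posterior: 0.8141


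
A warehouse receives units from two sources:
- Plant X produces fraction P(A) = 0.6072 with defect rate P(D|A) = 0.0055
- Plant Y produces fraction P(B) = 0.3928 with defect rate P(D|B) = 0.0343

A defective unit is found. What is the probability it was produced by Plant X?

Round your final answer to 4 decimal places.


Let A = from Plant X, D = defective

Given:
- P(A) = 0.6072, P(B) = 0.3928
- P(D|A) = 0.0055, P(D|B) = 0.0343

Step 1: Find P(D)
P(D) = P(D|A)P(A) + P(D|B)P(B)
     = 0.0055 × 0.6072 + 0.0343 × 0.3928
     = 0.00333960 + 0.01347304
     = 0.01681264

Step 2: Apply Bayes' theorem
P(A|D) = P(D|A)P(A) / P(D)
       = 0.00333960 / 0.01681264
       = 0.1986


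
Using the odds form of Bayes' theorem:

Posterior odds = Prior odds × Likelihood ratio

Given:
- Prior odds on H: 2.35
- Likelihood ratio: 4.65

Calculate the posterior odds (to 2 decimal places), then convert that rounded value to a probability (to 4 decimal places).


Step 1: Calculate posterior odds
Posterior odds = Prior odds × LR
               = 2.35 × 4.65
               = 10.93

Step 2: Convert to probability
P(H|E) = Posterior odds / (1 + Posterior odds)
       = 10.93 / (1 + 10.93)
       = 10.93 / 11.93
       = 0.9162

The evidence increased P(H) from 0.7015 to 0.9162.


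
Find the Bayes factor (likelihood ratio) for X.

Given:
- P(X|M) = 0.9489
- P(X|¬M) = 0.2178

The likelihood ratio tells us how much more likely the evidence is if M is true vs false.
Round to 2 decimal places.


Likelihood Ratio (LR) = P(X|M) / P(X|¬M)

LR = 0.9489 / 0.2178
   = 4.36

The evidence is 4.36 times more likely if M is true than if M is false.
Since LR > 1, the evidence supports M over ¬M.


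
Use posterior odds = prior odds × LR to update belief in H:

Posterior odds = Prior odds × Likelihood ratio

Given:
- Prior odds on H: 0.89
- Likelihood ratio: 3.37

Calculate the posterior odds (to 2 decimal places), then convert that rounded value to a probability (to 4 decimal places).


Step 1: Calculate posterior odds
Posterior odds = Prior odds × LR
               = 0.89 × 3.37
               = 3.00

Step 2: Convert to probability
P(H|E) = Posterior odds / (1 + Posterior odds)
       = 3.00 / (1 + 3.00)
       = 3.00 / 4.00
       = 0.7500

The evidence increased P(H) from 0.4709 to 0.7500.


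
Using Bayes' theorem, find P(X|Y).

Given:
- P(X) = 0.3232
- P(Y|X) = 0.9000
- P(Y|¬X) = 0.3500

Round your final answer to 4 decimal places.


Bayes' theorem: P(X|Y) = P(Y|X) × P(X) / P(Y)

Step 1: Calculate P(Y) using law of total probability
P(Y) = P(Y|X)P(X) + P(Y|¬X)P(¬X)
     = 0.9000 × 0.3232 + 0.3500 × 0.6768
     = 0.29088000 + 0.23688000
     = 0.52776000

Step 2: Apply Bayes' theorem
P(X|Y) = P(Y|X) × P(X) / P(Y)
       = 0.29088000 / 0.52776000
       = 0.5512


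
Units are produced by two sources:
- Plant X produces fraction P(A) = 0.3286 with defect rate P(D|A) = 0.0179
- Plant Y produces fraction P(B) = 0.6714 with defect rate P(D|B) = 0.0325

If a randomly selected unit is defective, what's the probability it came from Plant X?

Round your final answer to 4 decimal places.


Let A = from Plant X, D = defective

Given:
- P(A) = 0.3286, P(B) = 0.6714
- P(D|A) = 0.0179, P(D|B) = 0.0325

Step 1: Find P(D)
P(D) = P(D|A)P(A) + P(D|B)P(B)
     = 0.0179 × 0.3286 + 0.0325 × 0.6714
     = 0.00588194 + 0.02182050
     = 0.02770244

Step 2: Apply Bayes' theorem
P(A|D) = P(D|A)P(A) / P(D)
       = 0.00588194 / 0.02770244
       = 0.2123


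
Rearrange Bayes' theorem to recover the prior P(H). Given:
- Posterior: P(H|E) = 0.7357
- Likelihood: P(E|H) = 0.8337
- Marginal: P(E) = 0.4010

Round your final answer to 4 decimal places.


From Bayes' theorem: P(H|E) = P(E|H) × P(H) / P(E)

Rearranging for P(H):
P(H) = P(H|E) × P(E) / P(E|H)
     = 0.7357 × 0.4010 / 0.8337
     = 0.29501570 / 0.8337
     = 0.3539


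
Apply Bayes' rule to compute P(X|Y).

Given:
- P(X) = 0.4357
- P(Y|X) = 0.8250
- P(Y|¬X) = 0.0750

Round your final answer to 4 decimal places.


Bayes' theorem: P(X|Y) = P(Y|X) × P(X) / P(Y)

Step 1: Calculate P(Y) using law of total probability
P(Y) = P(Y|X)P(X) + P(Y|¬X)P(¬X)
     = 0.8250 × 0.4357 + 0.0750 × 0.5643
     = 0.35945250 + 0.04232250
     = 0.40177500

Step 2: Apply Bayes' theorem
P(X|Y) = P(Y|X) × P(X) / P(Y)
       = 0.35945250 / 0.40177500
       = 0.8947


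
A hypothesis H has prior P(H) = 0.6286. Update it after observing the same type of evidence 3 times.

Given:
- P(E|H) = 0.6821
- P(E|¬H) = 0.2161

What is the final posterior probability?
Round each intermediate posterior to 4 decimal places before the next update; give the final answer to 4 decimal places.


Sequential Bayesian updating:

Initial prior: P(H) = 0.6286

Update 1:
  P(E) = 0.6821 × 0.6286 + 0.2161 × 0.3714 = 0.42876806 + 0.08025954 = 0.50902760
  P(H|E) = 0.42876806 / 0.50902760 = 0.8423

Update 2:
  P(E) = 0.6821 × 0.8423 + 0.2161 × 0.1577 = 0.57453283 + 0.03407897 = 0.60861180
  P(H|E) = 0.57453283 / 0.60861180 = 0.9440

Update 3:
  P(E) = 0.6821 × 0.9440 + 0.2161 × 0.0560 = 0.64390240 + 0.01210160 = 0.65600400
  P(H|E) = 0.64390240 / 0.65600400 = 0.9816

Final posterior: 0.9816


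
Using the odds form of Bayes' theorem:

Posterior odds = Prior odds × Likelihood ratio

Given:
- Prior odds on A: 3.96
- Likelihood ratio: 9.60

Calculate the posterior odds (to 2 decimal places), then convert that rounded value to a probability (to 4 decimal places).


Step 1: Calculate posterior odds
Posterior odds = Prior odds × LR
               = 3.96 × 9.60
               = 38.02

Step 2: Convert to probability
P(A|E) = Posterior odds / (1 + Posterior odds)
       = 38.02 / (1 + 38.02)
       = 38.02 / 39.02
       = 0.9744

The evidence increased P(A) from 0.7984 to 0.9744.


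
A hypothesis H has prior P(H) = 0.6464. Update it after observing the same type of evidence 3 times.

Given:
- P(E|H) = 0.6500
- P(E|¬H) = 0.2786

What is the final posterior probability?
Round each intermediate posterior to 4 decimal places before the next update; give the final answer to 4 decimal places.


Sequential Bayesian updating:

Initial prior: P(H) = 0.6464

Update 1:
  P(E) = 0.6500 × 0.6464 + 0.2786 × 0.3536 = 0.42016000 + 0.09851296 = 0.51867296
  P(H|E) = 0.42016000 / 0.51867296 = 0.8101

Update 2:
  P(E) = 0.6500 × 0.8101 + 0.2786 × 0.1899 = 0.52656500 + 0.05290614 = 0.57947114
  P(H|E) = 0.52656500 / 0.57947114 = 0.9087

Update 3:
  P(E) = 0.6500 × 0.9087 + 0.2786 × 0.0913 = 0.59065500 + 0.02543618 = 0.61609118
  P(H|E) = 0.59065500 / 0.61609118 = 0.9587

Final posterior: 0.9587


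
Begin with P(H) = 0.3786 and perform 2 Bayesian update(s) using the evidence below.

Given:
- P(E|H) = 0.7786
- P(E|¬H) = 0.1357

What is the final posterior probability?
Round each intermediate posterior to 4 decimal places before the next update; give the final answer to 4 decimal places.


Sequential Bayesian updating:

Initial prior: P(H) = 0.3786

Update 1:
  P(E) = 0.7786 × 0.3786 + 0.1357 × 0.6214 = 0.29477796 + 0.08432398 = 0.37910194
  P(H|E) = 0.29477796 / 0.37910194 = 0.7776

Update 2:
  P(E) = 0.7786 × 0.7776 + 0.1357 × 0.2224 = 0.60543936 + 0.03017968 = 0.63561904
  P(H|E) = 0.60543936 / 0.63561904 = 0.9525

Final posterior: 0.9525


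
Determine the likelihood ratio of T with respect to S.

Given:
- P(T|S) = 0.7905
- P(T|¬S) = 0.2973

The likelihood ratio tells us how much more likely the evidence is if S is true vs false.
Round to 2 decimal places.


Likelihood Ratio (LR) = P(T|S) / P(T|¬S)

LR = 0.7905 / 0.2973
   = 2.66

The evidence is 2.66 times more likely if S is true than if S is false.
Because LR exceeds 1, T is evidence for S.


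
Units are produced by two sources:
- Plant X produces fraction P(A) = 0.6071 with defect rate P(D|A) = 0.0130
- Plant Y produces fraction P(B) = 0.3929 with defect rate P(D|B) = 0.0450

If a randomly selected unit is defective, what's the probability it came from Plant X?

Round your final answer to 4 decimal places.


Let A = from Plant X, D = defective

Given:
- P(A) = 0.6071, P(B) = 0.3929
- P(D|A) = 0.0130, P(D|B) = 0.0450

Step 1: Find P(D)
P(D) = P(D|A)P(A) + P(D|B)P(B)
     = 0.0130 × 0.6071 + 0.0450 × 0.3929
     = 0.00789230 + 0.01768050
     = 0.02557280

Step 2: Apply Bayes' theorem
P(A|D) = P(D|A)P(A) / P(D)
       = 0.00789230 / 0.02557280
       = 0.3086


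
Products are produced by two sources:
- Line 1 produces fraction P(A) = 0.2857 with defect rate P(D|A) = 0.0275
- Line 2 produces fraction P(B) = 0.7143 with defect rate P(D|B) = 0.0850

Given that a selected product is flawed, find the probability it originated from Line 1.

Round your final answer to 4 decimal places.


Let A = from Line 1, D = flawed

Given:
- P(A) = 0.2857, P(B) = 0.7143
- P(D|A) = 0.0275, P(D|B) = 0.0850

Step 1: Find P(D)
P(D) = P(D|A)P(A) + P(D|B)P(B)
     = 0.0275 × 0.2857 + 0.0850 × 0.7143
     = 0.00785675 + 0.06071550
     = 0.06857225

Step 2: Apply Bayes' theorem
P(A|D) = P(D|A)P(A) / P(D)
       = 0.00785675 / 0.06857225
       = 0.1146


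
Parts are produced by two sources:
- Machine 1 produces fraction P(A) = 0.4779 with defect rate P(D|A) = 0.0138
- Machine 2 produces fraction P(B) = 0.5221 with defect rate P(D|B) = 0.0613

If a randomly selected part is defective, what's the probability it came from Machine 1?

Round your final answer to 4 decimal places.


Let A = from Machine 1, D = defective

Given:
- P(A) = 0.4779, P(B) = 0.5221
- P(D|A) = 0.0138, P(D|B) = 0.0613

Step 1: Find P(D)
P(D) = P(D|A)P(A) + P(D|B)P(B)
     = 0.0138 × 0.4779 + 0.0613 × 0.5221
     = 0.00659502 + 0.03200473
     = 0.03859975

Step 2: Apply Bayes' theorem
P(A|D) = P(D|A)P(A) / P(D)
       = 0.00659502 / 0.03859975
       = 0.1709


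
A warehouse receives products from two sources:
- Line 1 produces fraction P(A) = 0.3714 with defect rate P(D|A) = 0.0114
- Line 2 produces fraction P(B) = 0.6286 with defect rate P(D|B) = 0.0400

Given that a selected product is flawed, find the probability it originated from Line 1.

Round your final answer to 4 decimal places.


Let A = from Line 1, D = flawed

Given:
- P(A) = 0.3714, P(B) = 0.6286
- P(D|A) = 0.0114, P(D|B) = 0.0400

Step 1: Find P(D)
P(D) = P(D|A)P(A) + P(D|B)P(B)
     = 0.0114 × 0.3714 + 0.0400 × 0.6286
     = 0.00423396 + 0.02514400
     = 0.02937796

Step 2: Apply Bayes' theorem
P(A|D) = P(D|A)P(A) / P(D)
       = 0.00423396 / 0.02937796
       = 0.1441


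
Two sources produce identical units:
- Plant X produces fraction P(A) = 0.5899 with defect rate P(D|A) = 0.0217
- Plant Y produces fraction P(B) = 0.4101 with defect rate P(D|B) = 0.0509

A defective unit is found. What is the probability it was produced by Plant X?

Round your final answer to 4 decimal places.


Let A = from Plant X, D = defective

Given:
- P(A) = 0.5899, P(B) = 0.4101
- P(D|A) = 0.0217, P(D|B) = 0.0509

Step 1: Find P(D)
P(D) = P(D|A)P(A) + P(D|B)P(B)
     = 0.0217 × 0.5899 + 0.0509 × 0.4101
     = 0.01280083 + 0.02087409
     = 0.03367492

Step 2: Apply Bayes' theorem
P(A|D) = P(D|A)P(A) / P(D)
       = 0.01280083 / 0.03367492
       = 0.3801


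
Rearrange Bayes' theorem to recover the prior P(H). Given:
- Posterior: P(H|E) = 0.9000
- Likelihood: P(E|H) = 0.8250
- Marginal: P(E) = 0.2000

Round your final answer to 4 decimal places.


From Bayes' theorem: P(H|E) = P(E|H) × P(H) / P(E)

Rearranging for P(H):
P(H) = P(H|E) × P(E) / P(E|H)
     = 0.9000 × 0.2000 / 0.8250
     = 0.18000000 / 0.8250
     = 0.2182


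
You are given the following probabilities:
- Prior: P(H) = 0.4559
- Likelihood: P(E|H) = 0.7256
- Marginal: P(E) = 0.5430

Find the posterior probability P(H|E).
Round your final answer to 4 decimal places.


Using Bayes' theorem:

P(H|E) = P(E|H) × P(H) / P(E)
       = 0.7256 × 0.4559 / 0.5430
       = 0.33080104 / 0.5430
       = 0.6092

The evidence strengthens our belief in H.
Prior: 0.4559 → Posterior: 0.6092


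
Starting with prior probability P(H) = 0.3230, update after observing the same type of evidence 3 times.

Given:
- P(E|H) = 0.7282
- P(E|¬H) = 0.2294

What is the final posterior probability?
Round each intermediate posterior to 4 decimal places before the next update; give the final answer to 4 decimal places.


Sequential Bayesian updating:

Initial prior: P(H) = 0.3230

Update 1:
  P(E) = 0.7282 × 0.3230 + 0.2294 × 0.6770 = 0.23520860 + 0.15530380 = 0.39051240
  P(H|E) = 0.23520860 / 0.39051240 = 0.6023

Update 2:
  P(E) = 0.7282 × 0.6023 + 0.2294 × 0.3977 = 0.43859486 + 0.09123238 = 0.52982724
  P(H|E) = 0.43859486 / 0.52982724 = 0.8278

Update 3:
  P(E) = 0.7282 × 0.8278 + 0.2294 × 0.1722 = 0.60280396 + 0.03950268 = 0.64230664
  P(H|E) = 0.60280396 / 0.64230664 = 0.9385

Final posterior: 0.9385


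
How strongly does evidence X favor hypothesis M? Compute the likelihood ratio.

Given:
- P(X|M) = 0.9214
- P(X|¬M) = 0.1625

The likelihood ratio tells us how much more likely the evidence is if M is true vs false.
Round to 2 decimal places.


Likelihood Ratio (LR) = P(X|M) / P(X|¬M)

LR = 0.9214 / 0.1625
   = 5.67

The evidence is 5.67 times more likely if M is true than if M is false.
Because LR exceeds 1, X is evidence for M.


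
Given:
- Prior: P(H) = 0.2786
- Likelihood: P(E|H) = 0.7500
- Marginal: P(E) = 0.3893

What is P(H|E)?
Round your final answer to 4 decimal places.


Using Bayes' theorem:

P(H|E) = P(E|H) × P(H) / P(E)
       = 0.7500 × 0.2786 / 0.3893
       = 0.20895000 / 0.3893
       = 0.5367

The evidence strengthens our belief in H.
Prior: 0.2786 → Posterior: 0.5367


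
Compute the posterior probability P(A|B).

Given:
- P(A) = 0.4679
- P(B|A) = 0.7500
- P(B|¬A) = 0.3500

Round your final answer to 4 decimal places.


Bayes' theorem: P(A|B) = P(B|A) × P(A) / P(B)

Step 1: Calculate P(B) using law of total probability
P(B) = P(B|A)P(A) + P(B|¬A)P(¬A)
     = 0.7500 × 0.4679 + 0.3500 × 0.5321
     = 0.35092500 + 0.18623500
     = 0.53716000

Step 2: Apply Bayes' theorem
P(A|B) = P(B|A) × P(A) / P(B)
       = 0.35092500 / 0.53716000
       = 0.6533


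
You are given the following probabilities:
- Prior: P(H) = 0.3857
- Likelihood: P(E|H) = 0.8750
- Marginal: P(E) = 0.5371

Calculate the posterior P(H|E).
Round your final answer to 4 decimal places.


Using Bayes' theorem:

P(H|E) = P(E|H) × P(H) / P(E)
       = 0.8750 × 0.3857 / 0.5371
       = 0.33748750 / 0.5371
       = 0.6284

The evidence strengthens our belief in H.
Prior: 0.3857 → Posterior: 0.6284


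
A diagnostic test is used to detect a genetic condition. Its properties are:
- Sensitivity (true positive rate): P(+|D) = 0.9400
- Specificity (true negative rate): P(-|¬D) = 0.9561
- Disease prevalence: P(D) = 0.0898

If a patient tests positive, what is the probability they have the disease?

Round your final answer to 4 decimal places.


Let D = has disease, + = positive test

Given:
- P(D) = 0.0898 (prevalence)
- P(+|D) = 0.9400 (sensitivity)
- P(-|¬D) = 0.9561 (specificity)
- P(+|¬D) = 0.0439 (false positive rate = 1 - specificity)

Step 1: Find P(+)
P(+) = P(+|D)P(D) + P(+|¬D)P(¬D)
     = 0.9400 × 0.0898 + 0.0439 × 0.9102
     = 0.08441200 + 0.03995778
     = 0.12436978

Step 2: Apply Bayes' theorem for P(D|+)
P(D|+) = P(+|D)P(D) / P(+)
       = 0.08441200 / 0.12436978
       = 0.6787


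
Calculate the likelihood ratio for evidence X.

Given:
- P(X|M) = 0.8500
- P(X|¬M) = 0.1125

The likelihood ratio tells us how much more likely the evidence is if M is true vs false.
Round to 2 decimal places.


Likelihood Ratio (LR) = P(X|M) / P(X|¬M)

LR = 0.8500 / 0.1125
   = 7.56

The evidence is 7.56 times more likely if M is true than if M is false.
Since LR > 1, the evidence supports M over ¬M.


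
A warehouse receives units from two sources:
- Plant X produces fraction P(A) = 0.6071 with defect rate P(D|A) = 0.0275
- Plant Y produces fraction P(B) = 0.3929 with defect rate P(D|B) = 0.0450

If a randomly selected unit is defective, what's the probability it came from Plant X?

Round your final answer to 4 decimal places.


Let A = from Plant X, D = defective

Given:
- P(A) = 0.6071, P(B) = 0.3929
- P(D|A) = 0.0275, P(D|B) = 0.0450

Step 1: Find P(D)
P(D) = P(D|A)P(A) + P(D|B)P(B)
     = 0.0275 × 0.6071 + 0.0450 × 0.3929
     = 0.01669525 + 0.01768050
     = 0.03437575

Step 2: Apply Bayes' theorem
P(A|D) = P(D|A)P(A) / P(D)
       = 0.01669525 / 0.03437575
       = 0.4857


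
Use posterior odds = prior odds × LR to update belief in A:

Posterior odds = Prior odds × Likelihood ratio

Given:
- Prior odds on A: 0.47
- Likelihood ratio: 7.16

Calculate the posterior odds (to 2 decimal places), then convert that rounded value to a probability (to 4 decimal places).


Step 1: Calculate posterior odds
Posterior odds = Prior odds × LR
               = 0.47 × 7.16
               = 3.37

Step 2: Convert to probability
P(A|E) = Posterior odds / (1 + Posterior odds)
       = 3.37 / (1 + 3.37)
       = 3.37 / 4.37
       = 0.7712

The evidence increased P(A) from 0.3197 to 0.7712.


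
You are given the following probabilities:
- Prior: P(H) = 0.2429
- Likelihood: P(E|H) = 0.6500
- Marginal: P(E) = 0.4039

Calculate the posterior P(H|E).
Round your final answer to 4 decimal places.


Using Bayes' theorem:

P(H|E) = P(E|H) × P(H) / P(E)
       = 0.6500 × 0.2429 / 0.4039
       = 0.15788500 / 0.4039
       = 0.3909

The evidence strengthens our belief in H.
Prior: 0.2429 → Posterior: 0.3909


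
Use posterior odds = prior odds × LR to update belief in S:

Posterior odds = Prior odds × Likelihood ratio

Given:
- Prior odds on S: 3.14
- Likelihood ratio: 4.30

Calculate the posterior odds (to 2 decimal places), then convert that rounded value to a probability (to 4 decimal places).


Step 1: Calculate posterior odds
Posterior odds = Prior odds × LR
               = 3.14 × 4.30
               = 13.50

Step 2: Convert to probability
P(S|E) = Posterior odds / (1 + Posterior odds)
       = 13.50 / (1 + 13.50)
       = 13.50 / 14.50
       = 0.9310

The evidence increased P(S) from 0.7585 to 0.9310.


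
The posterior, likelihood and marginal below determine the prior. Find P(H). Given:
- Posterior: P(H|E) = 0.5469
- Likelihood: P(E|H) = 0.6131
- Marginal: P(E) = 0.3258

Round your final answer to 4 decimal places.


From Bayes' theorem: P(H|E) = P(E|H) × P(H) / P(E)

Rearranging for P(H):
P(H) = P(H|E) × P(E) / P(E|H)
     = 0.5469 × 0.3258 / 0.6131
     = 0.17818002 / 0.6131
     = 0.2906


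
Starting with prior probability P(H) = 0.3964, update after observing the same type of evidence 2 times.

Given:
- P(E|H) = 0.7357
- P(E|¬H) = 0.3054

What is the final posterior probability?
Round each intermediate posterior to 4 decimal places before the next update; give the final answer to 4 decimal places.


Sequential Bayesian updating:

Initial prior: P(H) = 0.3964

Update 1:
  P(E) = 0.7357 × 0.3964 + 0.3054 × 0.6036 = 0.29163148 + 0.18433944 = 0.47597092
  P(H|E) = 0.29163148 / 0.47597092 = 0.6127

Update 2:
  P(E) = 0.7357 × 0.6127 + 0.3054 × 0.3873 = 0.45076339 + 0.11828142 = 0.56904481
  P(H|E) = 0.45076339 / 0.56904481 = 0.7921

Final posterior: 0.7921


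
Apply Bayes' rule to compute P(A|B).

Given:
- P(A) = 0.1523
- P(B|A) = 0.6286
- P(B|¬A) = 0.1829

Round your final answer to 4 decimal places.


Bayes' theorem: P(A|B) = P(B|A) × P(A) / P(B)

Step 1: Calculate P(B) using law of total probability
P(B) = P(B|A)P(A) + P(B|¬A)P(¬A)
     = 0.6286 × 0.1523 + 0.1829 × 0.8477
     = 0.09573578 + 0.15504433
     = 0.25078011

Step 2: Apply Bayes' theorem
P(A|B) = P(B|A) × P(A) / P(B)
       = 0.09573578 / 0.25078011
       = 0.3818


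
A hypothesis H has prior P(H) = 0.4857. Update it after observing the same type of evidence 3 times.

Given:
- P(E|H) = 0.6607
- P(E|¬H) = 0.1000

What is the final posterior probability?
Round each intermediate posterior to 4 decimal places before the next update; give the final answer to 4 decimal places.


Sequential Bayesian updating:

Initial prior: P(H) = 0.4857

Update 1:
  P(E) = 0.6607 × 0.4857 + 0.1000 × 0.5143 = 0.32090199 + 0.05143000 = 0.37233199
  P(H|E) = 0.32090199 / 0.37233199 = 0.8619

Update 2:
  P(E) = 0.6607 × 0.8619 + 0.1000 × 0.1381 = 0.56945733 + 0.01381000 = 0.58326733
  P(H|E) = 0.56945733 / 0.58326733 = 0.9763

Update 3:
  P(E) = 0.6607 × 0.9763 + 0.1000 × 0.0237 = 0.64504141 + 0.00237000 = 0.64741141
  P(H|E) = 0.64504141 / 0.64741141 = 0.9963

Final posterior: 0.9963


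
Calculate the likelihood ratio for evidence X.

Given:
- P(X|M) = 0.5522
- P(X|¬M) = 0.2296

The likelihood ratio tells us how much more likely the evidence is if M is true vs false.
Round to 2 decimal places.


Likelihood Ratio (LR) = P(X|M) / P(X|¬M)

LR = 0.5522 / 0.2296
   = 2.41

The evidence is 2.41 times more likely if M is true than if M is false.
LR > 1, so observing X raises the odds in favor of M.


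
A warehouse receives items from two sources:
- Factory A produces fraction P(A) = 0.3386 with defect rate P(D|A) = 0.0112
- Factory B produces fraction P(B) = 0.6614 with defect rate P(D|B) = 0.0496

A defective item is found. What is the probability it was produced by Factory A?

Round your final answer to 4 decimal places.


Let A = from Factory A, D = defective

Given:
- P(A) = 0.3386, P(B) = 0.6614
- P(D|A) = 0.0112, P(D|B) = 0.0496

Step 1: Find P(D)
P(D) = P(D|A)P(A) + P(D|B)P(B)
     = 0.0112 × 0.3386 + 0.0496 × 0.6614
     = 0.00379232 + 0.03280544
     = 0.03659776

Step 2: Apply Bayes' theorem
P(A|D) = P(D|A)P(A) / P(D)
       = 0.00379232 / 0.03659776
       = 0.1036


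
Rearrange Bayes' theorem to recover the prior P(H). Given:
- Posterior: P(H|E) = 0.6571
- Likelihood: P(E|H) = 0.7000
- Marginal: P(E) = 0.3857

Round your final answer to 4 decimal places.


From Bayes' theorem: P(H|E) = P(E|H) × P(H) / P(E)

Rearranging for P(H):
P(H) = P(H|E) × P(E) / P(E|H)
     = 0.6571 × 0.3857 / 0.7000
     = 0.25344347 / 0.7000
     = 0.3621
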